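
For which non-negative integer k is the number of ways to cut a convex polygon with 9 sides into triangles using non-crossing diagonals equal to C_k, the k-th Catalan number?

7

Triangulations of a convex m-gon are counted by C_{m−2}; with m = 9 this is C_7.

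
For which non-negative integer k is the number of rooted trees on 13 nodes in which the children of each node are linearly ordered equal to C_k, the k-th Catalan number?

12

A rooted plane tree on 13 nodes has 12 edges, and such trees are counted by C_12.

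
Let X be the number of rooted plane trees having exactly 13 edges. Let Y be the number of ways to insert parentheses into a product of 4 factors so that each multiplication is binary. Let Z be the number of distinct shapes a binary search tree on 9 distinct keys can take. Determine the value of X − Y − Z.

A rooted plane tree with 13 edges has 14 nodes, and the count is C_13. So X = C_13 = 742900.
Bracketing 4 factors into binary products is counted by C_{4−1} = C_3. So Y = C_3 = 5.
Binary trees (left/right distinguished) on n nodes are counted by C_n; here n = 9. So Z = C_9 = 4862.
X − Y − Z = 742900 − 5 − 4862 = 738033.

738033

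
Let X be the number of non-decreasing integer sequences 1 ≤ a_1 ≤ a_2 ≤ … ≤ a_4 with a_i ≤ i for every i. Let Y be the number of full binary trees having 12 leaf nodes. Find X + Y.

58800

Such sub-staircase sequences of length n are counted by C_n; here n = 4. So X = C_4 = 14.
Full binary trees with 12 leaves have 12−1 = 11 internal nodes, so there are C_11 of them. So Y = C_11 = 58786.
X + Y = 14 + 58786 = 58800.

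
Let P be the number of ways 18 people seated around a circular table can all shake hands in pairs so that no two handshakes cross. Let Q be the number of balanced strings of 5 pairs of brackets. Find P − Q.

4820

Non-crossing handshake pairings of 2n people are counted by C_n; 18 people gives n = 9. So P = C_9 = 4862.
A balanced arrangement of 5 bracket pairs is a Dyck word of semilength 5, so the count is C_5. So Q = C_5 = 42.
P − Q = 4862 − 42 = 4820.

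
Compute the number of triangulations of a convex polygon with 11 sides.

4862

The number of triangulations of an 11-gon is the Catalan number C_9 (index = sides − 2).
C_9 = C(18,9)/10 = 48620/10 = 4862.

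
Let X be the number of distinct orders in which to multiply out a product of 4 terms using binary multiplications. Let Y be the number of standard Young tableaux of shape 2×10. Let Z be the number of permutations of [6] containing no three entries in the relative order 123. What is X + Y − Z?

Ways to associate a product of 4 factors correspond to binary trees on 4 leaves, so the count is C_3. So X = C_3 = 5.
Standard Young tableaux of shape 2×n are counted by C_n; here n = 10. So Y = C_10 = 16796.
For any fixed pattern of length 3, the pattern-avoiding permutations of [6] number C_6. So Z = C_6 = 132.
X + Y − Z = 5 + 16796 − 132 = 16669.

16669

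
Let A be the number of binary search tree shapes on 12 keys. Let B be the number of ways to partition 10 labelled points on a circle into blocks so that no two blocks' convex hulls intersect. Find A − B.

Rooted binary trees with 12 nodes (each child slot possibly empty) number C_12. So A = C_12 = 208012.
Non-crossing partitions of an n-element set are counted by C_n; here n = 10. So B = C_10 = 16796.
A − B = 208012 − 16796 = 191216.

191216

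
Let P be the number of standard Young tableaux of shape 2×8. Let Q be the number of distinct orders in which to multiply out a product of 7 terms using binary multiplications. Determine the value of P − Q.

1298

Standard Young tableaux of shape 2×n are counted by C_n; here n = 8. So P = C_8 = 1430.
Ways to associate a product of 7 factors correspond to binary trees on 7 leaves, so the count is C_6. So Q = C_6 = 132.
P − Q = 1430 − 132 = 1298.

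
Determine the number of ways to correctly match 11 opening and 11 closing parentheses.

58786

Balanced strings of n pairs of brackets are counted by C_n; here n = 11.
C_11 = 58786.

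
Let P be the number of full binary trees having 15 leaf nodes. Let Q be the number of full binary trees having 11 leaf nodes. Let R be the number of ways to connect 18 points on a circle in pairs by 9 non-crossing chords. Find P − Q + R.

Full binary trees with 15 leaves have 15−1 = 14 internal nodes, so there are C_14 of them. So P = C_14 = 2674440.
Full binary trees with 11 leaves have 11−1 = 10 internal nodes, so there are C_10 of them. So Q = C_10 = 16796.
Non-crossing perfect matchings of 2n points on a circle are counted by C_n; with 18 points, n = 9. So R = C_9 = 4862.
P − Q + R = 2674440 − 16796 + 4862 = 2662506.

2662506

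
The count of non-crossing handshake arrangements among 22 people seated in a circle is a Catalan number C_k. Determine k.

11

With 22 = 2·11 people, non-crossing handshake pairings are non-crossing perfect matchings on a circle, counted by C_11.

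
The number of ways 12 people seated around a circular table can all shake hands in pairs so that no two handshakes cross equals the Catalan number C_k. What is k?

With 12 = 2·6 people, non-crossing handshake pairings are non-crossing perfect matchings on a circle, counted by C_6.

6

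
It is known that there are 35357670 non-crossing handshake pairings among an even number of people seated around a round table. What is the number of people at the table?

32

Non-crossing handshake pairings of 2n people are counted by C_n, and C_16 = 35357670.
So n = 16, and there are 2n = 32 people.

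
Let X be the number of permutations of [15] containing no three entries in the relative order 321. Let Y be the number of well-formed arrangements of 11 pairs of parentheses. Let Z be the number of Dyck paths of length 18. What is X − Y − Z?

Permutations of [n] avoiding any single length-3 pattern are counted by C_n; here n = 15. So X = C_15 = 9694845.
With 11 pairs the number of balanced bracket strings is the Catalan number C_11. So Y = C_11 = 58786.
Dyck paths of semilength n (length 2n) are counted by C_n; here n = 9. So Z = C_9 = 4862.
X − Y − Z = 9694845 − 58786 − 4862 = 9631197.

9631197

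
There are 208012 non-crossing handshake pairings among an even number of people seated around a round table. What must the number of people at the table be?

24

Non-crossing handshake pairings of 2n people are counted by C_n, and C_12 = 208012.
So n = 12, and there are 2n = 24 people.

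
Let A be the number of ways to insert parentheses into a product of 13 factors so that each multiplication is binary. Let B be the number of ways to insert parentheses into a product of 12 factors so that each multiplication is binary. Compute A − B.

149226

Parenthesizations of m factors correspond to full binary trees with m leaves, counted by C_{m−1}; m = 13 gives C_12. So A = C_12 = 208012.
Parenthesizations of m factors correspond to full binary trees with m leaves, counted by C_{m−1}; m = 12 gives C_11. So B = C_11 = 58786.
A − B = 208012 − 58786 = 149226.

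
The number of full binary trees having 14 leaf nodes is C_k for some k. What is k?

Full binary trees with 14 leaves have 14−1 = 13 internal nodes, so there are C_13 of them.

13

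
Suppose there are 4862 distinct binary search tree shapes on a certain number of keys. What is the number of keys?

9

Binary search tree shapes on n keys are counted by C_n. Since C_9 = 4862, the index is 9.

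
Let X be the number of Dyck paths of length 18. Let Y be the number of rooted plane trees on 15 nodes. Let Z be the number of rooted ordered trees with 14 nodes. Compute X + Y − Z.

1936402

A Dyck path with 9 up-steps and 9 down-steps has semilength 9, so there are C_9 of them. So X = C_9 = 4862.
Rooted ordered (plane) trees on m nodes have m−1 edges and are counted by C_{m−1}; m = 15 gives C_14. So Y = C_14 = 2674440.
A rooted plane tree on 14 nodes has 13 edges, and such trees are counted by C_13. So Z = C_13 = 742900.
X + Y − Z = 4862 + 2674440 − 742900 = 1936402.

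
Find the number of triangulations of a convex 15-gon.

A convex 15-gon is triangulated into 13 triangles, and the number of such triangulations is the Catalan number C_{15−2} = C_13.
C_13 = C(26,13)/14 = 10400600/14 = 742900.

742900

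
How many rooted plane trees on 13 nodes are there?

A rooted plane tree on 13 nodes has 12 edges, and such trees are counted by C_12.
C_12 = 208012.

208012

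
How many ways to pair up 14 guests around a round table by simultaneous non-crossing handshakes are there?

With 14 = 2·7 people, non-crossing handshake pairings are non-crossing perfect matchings on a circle, counted by C_7.
C_7 = C(14,7)/8 = 3432/8 = 429.

429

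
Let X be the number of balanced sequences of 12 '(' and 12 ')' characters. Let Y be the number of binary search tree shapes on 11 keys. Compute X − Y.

149226

With 12 pairs the number of balanced bracket strings is the Catalan number C_12. So X = C_12 = 208012.
There are C_n binary search tree shapes on n keys; with n = 11 that is C_11. So Y = C_11 = 58786.
X − Y = 208012 − 58786 = 149226.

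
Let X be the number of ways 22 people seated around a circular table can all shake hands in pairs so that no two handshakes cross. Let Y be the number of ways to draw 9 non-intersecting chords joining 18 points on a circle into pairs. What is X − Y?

53924

Non-crossing handshake pairings of 2n people are counted by C_n; 22 people gives n = 11. So X = C_11 = 58786.
Non-crossing perfect matchings of 2n points on a circle are counted by C_n; with 18 points, n = 9. So Y = C_9 = 4862.
X − Y = 58786 − 4862 = 53924.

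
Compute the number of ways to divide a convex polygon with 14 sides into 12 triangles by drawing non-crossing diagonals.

The number of triangulations of a 14-gon is the Catalan number C_12 (index = sides − 2).
C_12 = C_11 · 2(2·11+1)/(11+2) = 58786 · 46/13 = 208012.

208012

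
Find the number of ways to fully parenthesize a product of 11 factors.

Ways to associate a product of 11 factors correspond to binary trees on 11 leaves, so the count is C_10.
C_10 = C(20,10)/11 = 184756/11 = 16796.

16796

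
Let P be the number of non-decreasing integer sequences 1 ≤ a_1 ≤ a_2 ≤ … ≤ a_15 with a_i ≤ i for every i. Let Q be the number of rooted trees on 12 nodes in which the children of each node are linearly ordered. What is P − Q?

Weakly increasing sequences with a_i ≤ i biject with Dyck paths of semilength 15, so there are C_15. So P = C_15 = 9694845.
Rooted ordered (plane) trees on m nodes have m−1 edges and are counted by C_{m−1}; m = 12 gives C_11. So Q = C_11 = 58786.
P − Q = 9694845 − 58786 = 9636059.

9636059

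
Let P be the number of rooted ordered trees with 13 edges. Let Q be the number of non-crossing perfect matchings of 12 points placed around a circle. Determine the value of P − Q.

742768

A rooted plane tree with 13 edges has 14 nodes, and the count is C_13. So P = C_13 = 742900.
Non-crossing perfect matchings of 2n points on a circle are counted by C_n; with 12 points, n = 6. So Q = C_6 = 132.
P − Q = 742900 − 132 = 742768.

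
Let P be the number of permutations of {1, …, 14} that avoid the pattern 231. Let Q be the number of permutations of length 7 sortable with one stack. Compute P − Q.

2674011

Permutations of [n] avoiding any single length-3 pattern are counted by C_n; here n = 14. So P = C_14 = 2674440.
By Knuth's characterisation, the stack-sortable permutations of length 7 are the 231-avoiders, numbering C_7. So Q = C_7 = 429.
P − Q = 2674440 − 429 = 2674011.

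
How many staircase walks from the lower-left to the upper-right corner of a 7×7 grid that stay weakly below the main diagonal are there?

Monotone paths in an n×n grid that stay weakly below the diagonal are counted by C_n; here n = 7.
C_7 = C_6 · 2(2·6+1)/(6+2) = 132 · 26/8 = 429.

429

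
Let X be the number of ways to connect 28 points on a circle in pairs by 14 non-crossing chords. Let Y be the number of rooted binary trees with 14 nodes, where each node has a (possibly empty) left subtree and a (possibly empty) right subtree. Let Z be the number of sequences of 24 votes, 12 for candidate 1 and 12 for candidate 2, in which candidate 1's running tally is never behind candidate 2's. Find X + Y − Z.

5140868

Pairing 28 circle points by 14 non-crossing chords gives C_14 matchings. So X = C_14 = 2674440.
Rooted binary trees with 14 nodes (each child slot possibly empty) number C_14. So Y = C_14 = 2674440.
Reading a vote for the leader as '(' and for the other as ')' turns such a sequence into a balanced string of 12 pairs, so the count is C_12. So Z = C_12 = 208012.
X + Y − Z = 2674440 + 2674440 − 208012 = 5140868.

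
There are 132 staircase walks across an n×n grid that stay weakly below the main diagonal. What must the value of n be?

6

Such diagonal-avoiding paths in an n×n grid are counted by C_n; 132 = C_6.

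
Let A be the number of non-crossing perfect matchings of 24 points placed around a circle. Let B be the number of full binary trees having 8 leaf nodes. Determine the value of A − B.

Pairing 24 circle points by 12 non-crossing chords gives C_12 matchings. So A = C_12 = 208012.
Full binary trees with 8 leaves have 8−1 = 7 internal nodes, so there are C_7 of them. So B = C_7 = 429.
A − B = 208012 − 429 = 207583.

207583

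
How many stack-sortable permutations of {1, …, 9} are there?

4862

By Knuth's characterisation, the stack-sortable permutations of length 9 are the 231-avoiders, numbering C_9.
C_9 = C(18,9)/10 = 48620/10 = 4862.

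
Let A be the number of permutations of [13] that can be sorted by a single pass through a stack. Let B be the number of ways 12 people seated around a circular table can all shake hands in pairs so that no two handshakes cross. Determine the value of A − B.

742768

By Knuth's characterisation, the stack-sortable permutations of length 13 are the 231-avoiders, numbering C_13. So A = C_13 = 742900.
With 12 = 2·6 people, non-crossing handshake pairings are non-crossing perfect matchings on a circle, counted by C_6. So B = C_6 = 132.
A − B = 742900 − 132 = 742768.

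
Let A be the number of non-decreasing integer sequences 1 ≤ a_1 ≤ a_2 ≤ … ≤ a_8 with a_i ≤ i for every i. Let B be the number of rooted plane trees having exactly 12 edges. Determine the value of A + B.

209442

Such sub-staircase sequences of length n are counted by C_n; here n = 8. So A = C_8 = 1430.
Rooted ordered trees with n edges are counted by C_n; here n = 12. So B = C_12 = 208012.
A + B = 1430 + 208012 = 209442.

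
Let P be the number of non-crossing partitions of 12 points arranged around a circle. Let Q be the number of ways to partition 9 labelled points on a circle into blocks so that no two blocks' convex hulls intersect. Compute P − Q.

203150

Non-crossing partitions of an n-element set are counted by C_n; here n = 12. So P = C_12 = 208012.
The non-crossing partitions of [9] form a lattice of size C_9. So Q = C_9 = 4862.
P − Q = 208012 − 4862 = 203150.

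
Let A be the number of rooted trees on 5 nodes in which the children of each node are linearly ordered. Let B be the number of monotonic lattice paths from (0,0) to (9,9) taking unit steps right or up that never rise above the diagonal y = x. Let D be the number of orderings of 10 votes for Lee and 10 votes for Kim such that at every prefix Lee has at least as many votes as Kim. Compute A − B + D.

11948

Rooted ordered (plane) trees on m nodes have m−1 edges and are counted by C_{m−1}; m = 5 gives C_4. So A = C_4 = 14.
Monotone paths in an n×n grid that stay weakly below the diagonal are counted by C_n; here n = 9. So B = C_9 = 4862.
Reading a vote for the leader as '(' and for the other as ')' turns such a sequence into a balanced string of 10 pairs, so the count is C_10. So D = C_10 = 16796.
A − B + D = 14 − 4862 + 16796 = 11948.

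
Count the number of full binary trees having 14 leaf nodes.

Full binary trees with 14 leaves have 14−1 = 13 internal nodes, so there are C_13 of them.
C_13 = C_12 · 2(2·12+1)/(12+2) = 208012 · 50/14 = 742900.

742900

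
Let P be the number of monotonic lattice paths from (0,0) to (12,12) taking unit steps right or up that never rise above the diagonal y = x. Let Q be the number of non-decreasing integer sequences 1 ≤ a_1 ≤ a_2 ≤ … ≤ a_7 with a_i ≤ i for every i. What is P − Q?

207583

Monotone paths in an n×n grid that stay weakly below the diagonal are counted by C_n; here n = 12. So P = C_12 = 208012.
Weakly increasing sequences with a_i ≤ i biject with Dyck paths of semilength 7, so there are C_7. So Q = C_7 = 429.
P − Q = 208012 − 429 = 207583.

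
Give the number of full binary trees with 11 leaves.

A full binary tree with L leaves has L−1 internal nodes and is counted by C_{L−1}; L = 11 gives C_10.
C_10 = C_9 · 2(2·9+1)/(9+2) = 4862 · 38/11 = 16796.

16796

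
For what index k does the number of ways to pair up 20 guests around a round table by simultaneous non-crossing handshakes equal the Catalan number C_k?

10

Non-crossing handshake pairings of 2n people are counted by C_n; 20 people gives n = 10.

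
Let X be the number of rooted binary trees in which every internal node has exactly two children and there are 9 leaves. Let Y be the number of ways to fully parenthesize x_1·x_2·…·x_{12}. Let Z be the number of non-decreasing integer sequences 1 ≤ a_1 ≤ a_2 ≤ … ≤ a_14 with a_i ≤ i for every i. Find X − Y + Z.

A full binary tree with L leaves has L−1 internal nodes and is counted by C_{L−1}; L = 9 gives C_8. So X = C_8 = 1430.
Bracketing 12 factors into binary products is counted by C_{12−1} = C_11. So Y = C_11 = 58786.
Weakly increasing sequences with a_i ≤ i biject with Dyck paths of semilength 14, so there are C_14. So Z = C_14 = 2674440.
X − Y + Z = 1430 − 58786 + 2674440 = 2617084.

2617084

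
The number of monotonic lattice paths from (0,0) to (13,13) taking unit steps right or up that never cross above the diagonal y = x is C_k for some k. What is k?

13

Monotone paths in an n×n grid that stay weakly below the diagonal are counted by C_n; here n = 13.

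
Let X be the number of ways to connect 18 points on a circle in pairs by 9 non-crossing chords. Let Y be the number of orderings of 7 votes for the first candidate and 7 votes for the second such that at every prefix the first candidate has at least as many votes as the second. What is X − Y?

4433

Pairing 18 circle points by 9 non-crossing chords gives C_9 matchings. So X = C_9 = 4862.
Reading a vote for the leader as '(' and for the other as ')' turns such a sequence into a balanced string of 7 pairs, so the count is C_7. So Y = C_7 = 429.
X − Y = 4862 − 429 = 4433.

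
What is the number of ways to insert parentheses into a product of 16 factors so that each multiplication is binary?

Ways to associate a product of 16 factors correspond to binary trees on 16 leaves, so the count is C_15.
C_15 = 9694845.

9694845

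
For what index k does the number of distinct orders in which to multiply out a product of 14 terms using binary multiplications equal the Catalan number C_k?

13

Ways to associate a product of 14 factors correspond to binary trees on 14 leaves, so the count is C_13.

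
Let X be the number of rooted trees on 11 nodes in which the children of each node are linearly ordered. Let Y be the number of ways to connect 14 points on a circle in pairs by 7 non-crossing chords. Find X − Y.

16367

A rooted plane tree on 11 nodes has 10 edges, and such trees are counted by C_10. So X = C_10 = 16796.
Non-crossing perfect matchings of 2n points on a circle are counted by C_n; with 14 points, n = 7. So Y = C_7 = 429.
X − Y = 16796 − 429 = 16367.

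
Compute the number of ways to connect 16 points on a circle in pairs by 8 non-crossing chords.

Pairing 16 circle points by 8 non-crossing chords gives C_8 matchings.
C_8 = C_7 · 2(2·7+1)/(7+2) = 429 · 30/9 = 1430.

1430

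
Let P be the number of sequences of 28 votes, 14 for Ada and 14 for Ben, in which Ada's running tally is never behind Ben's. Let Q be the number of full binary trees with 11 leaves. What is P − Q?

2657644

Reading a vote for the leader as '(' and for the other as ')' turns such a sequence into a balanced string of 14 pairs, so the count is C_14. So P = C_14 = 2674440.
A full binary tree with L leaves has L−1 internal nodes and is counted by C_{L−1}; L = 11 gives C_10. So Q = C_10 = 16796.
P − Q = 2674440 − 16796 = 2657644.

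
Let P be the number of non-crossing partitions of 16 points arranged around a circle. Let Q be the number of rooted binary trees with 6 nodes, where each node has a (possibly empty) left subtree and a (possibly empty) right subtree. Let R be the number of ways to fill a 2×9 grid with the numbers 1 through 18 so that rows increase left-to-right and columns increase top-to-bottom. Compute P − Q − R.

The non-crossing partitions of [16] form a lattice of size C_16. So P = C_16 = 35357670.
Rooted binary trees with 6 nodes (each child slot possibly empty) number C_6. So Q = C_6 = 132.
Standard Young tableaux of shape 2×n are counted by C_n; here n = 9. So R = C_9 = 4862.
P − Q − R = 35357670 − 132 − 4862 = 35352676.

35352676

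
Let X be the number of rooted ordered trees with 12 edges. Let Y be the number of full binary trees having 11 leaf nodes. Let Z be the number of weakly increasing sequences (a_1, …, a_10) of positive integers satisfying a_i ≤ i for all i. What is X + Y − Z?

Rooted ordered trees with n edges are counted by C_n; here n = 12. So X = C_12 = 208012.
A full binary tree with L leaves has L−1 internal nodes and is counted by C_{L−1}; L = 11 gives C_10. So Y = C_10 = 16796.
Such sub-staircase sequences of length n are counted by C_n; here n = 10. So Z = C_10 = 16796.
X + Y − Z = 208012 + 16796 − 16796 = 208012.

208012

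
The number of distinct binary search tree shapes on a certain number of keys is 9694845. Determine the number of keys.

Binary search tree shapes on n keys are counted by C_n. Since C_15 = 9694845, the index is 15.

15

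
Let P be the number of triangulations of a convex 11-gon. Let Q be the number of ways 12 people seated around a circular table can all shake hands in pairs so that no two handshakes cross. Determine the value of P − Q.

4730

A convex 11-gon is triangulated into 9 triangles, and the number of such triangulations is the Catalan number C_{11−2} = C_9. So P = C_9 = 4862.
With 12 = 2·6 people, non-crossing handshake pairings are non-crossing perfect matchings on a circle, counted by C_6. So Q = C_6 = 132.
P − Q = 4862 − 132 = 4730.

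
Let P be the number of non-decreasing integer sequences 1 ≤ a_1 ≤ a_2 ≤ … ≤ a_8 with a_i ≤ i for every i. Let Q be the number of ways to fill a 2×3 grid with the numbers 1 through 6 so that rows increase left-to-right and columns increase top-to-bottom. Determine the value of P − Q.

Such sub-staircase sequences of length n are counted by C_n; here n = 8. So P = C_8 = 1430.
Standard Young tableaux of shape 2×n are counted by C_n; here n = 3. So Q = C_3 = 5.
P − Q = 1430 − 5 = 1425.

1425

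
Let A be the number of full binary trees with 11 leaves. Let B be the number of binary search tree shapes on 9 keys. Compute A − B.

11934

A full binary tree with L leaves has L−1 internal nodes and is counted by C_{L−1}; L = 11 gives C_10. So A = C_10 = 16796.
Binary trees (left/right distinguished) on n nodes are counted by C_n; here n = 9. So B = C_9 = 4862.
A − B = 16796 − 4862 = 11934.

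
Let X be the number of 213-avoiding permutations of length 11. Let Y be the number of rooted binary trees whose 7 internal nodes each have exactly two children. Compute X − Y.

For any fixed pattern of length 3, the pattern-avoiding permutations of [11] number C_11. So X = C_11 = 58786.
The number of full binary trees on 7 internal nodes is the Catalan number C_7. So Y = C_7 = 429.
X − Y = 58786 − 429 = 58357.

58357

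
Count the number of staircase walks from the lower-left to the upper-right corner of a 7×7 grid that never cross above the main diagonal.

Monotone paths in an n×n grid that stay weakly below the diagonal are counted by C_n; here n = 7.
C_7 = 429.

429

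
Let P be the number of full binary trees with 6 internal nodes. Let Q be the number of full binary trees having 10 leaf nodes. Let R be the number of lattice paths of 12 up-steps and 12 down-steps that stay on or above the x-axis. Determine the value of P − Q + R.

The number of full binary trees on 6 internal nodes is the Catalan number C_6. So P = C_6 = 132.
Full binary trees with 10 leaves have 10−1 = 9 internal nodes, so there are C_9 of them. So Q = C_9 = 4862.
Paths of 12 up- and 12 down-steps that never dip below the axis are Dyck paths; their count is C_12. So R = C_12 = 208012.
P − Q + R = 132 − 4862 + 208012 = 203282.

203282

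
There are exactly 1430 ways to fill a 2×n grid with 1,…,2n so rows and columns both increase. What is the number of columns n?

Standard Young tableaux of shape 2×n are counted by C_n. Since C_8 = 1430, the index is 8.

8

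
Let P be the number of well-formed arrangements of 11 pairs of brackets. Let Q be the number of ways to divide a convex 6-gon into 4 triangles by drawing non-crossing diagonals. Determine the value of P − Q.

58772

A balanced arrangement of 11 bracket pairs is a Dyck word of semilength 11, so the count is C_11. So P = C_11 = 58786.
The number of triangulations of a 6-gon is the Catalan number C_4 (index = sides − 2). So Q = C_4 = 14.
P − Q = 58786 − 14 = 58772.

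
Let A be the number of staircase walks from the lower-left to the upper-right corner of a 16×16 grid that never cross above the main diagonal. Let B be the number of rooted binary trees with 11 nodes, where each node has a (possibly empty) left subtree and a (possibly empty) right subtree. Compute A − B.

35298884

Monotone paths in an n×n grid that stay weakly below the diagonal are counted by C_n; here n = 16. So A = C_16 = 35357670.
Rooted binary trees with 11 nodes (each child slot possibly empty) number C_11. So B = C_11 = 58786.
A − B = 35357670 − 58786 = 35298884.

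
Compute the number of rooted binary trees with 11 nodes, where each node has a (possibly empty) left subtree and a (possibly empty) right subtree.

58786

Binary trees (left/right distinguished) on n nodes are counted by C_n; here n = 11.
C_11 = C_10 · 2(2·10+1)/(10+2) = 16796 · 42/12 = 58786.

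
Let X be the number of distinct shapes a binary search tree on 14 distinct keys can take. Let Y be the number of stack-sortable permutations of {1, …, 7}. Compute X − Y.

Rooted binary trees with 14 nodes (each child slot possibly empty) number C_14. So X = C_14 = 2674440.
Stack-sortable permutations are exactly the 231-avoiding ones, counted by C_n; here n = 7. So Y = C_7 = 429.
X − Y = 2674440 − 429 = 2674011.

2674011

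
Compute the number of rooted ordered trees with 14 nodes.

Rooted ordered (plane) trees on m nodes have m−1 edges and are counted by C_{m−1}; m = 14 gives C_13.
C_13 = C(26,13)/14 = 10400600/14 = 742900.

742900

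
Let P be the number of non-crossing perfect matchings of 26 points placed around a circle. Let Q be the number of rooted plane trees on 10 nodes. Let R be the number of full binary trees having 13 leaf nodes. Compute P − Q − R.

Non-crossing perfect matchings of 2n points on a circle are counted by C_n; with 26 points, n = 13. So P = C_13 = 742900.
A rooted plane tree on 10 nodes has 9 edges, and such trees are counted by C_9. So Q = C_9 = 4862.
Full binary trees with 13 leaves have 13−1 = 12 internal nodes, so there are C_12 of them. So R = C_12 = 208012.
P − Q − R = 742900 − 4862 − 208012 = 530026.

530026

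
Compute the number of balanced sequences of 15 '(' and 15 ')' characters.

9694845

With 15 pairs the number of balanced bracket strings is the Catalan number C_15.
C_15 = 9694845.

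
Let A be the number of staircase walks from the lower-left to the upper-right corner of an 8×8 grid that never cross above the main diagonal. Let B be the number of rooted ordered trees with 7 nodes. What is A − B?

1298

Sub-diagonal monotone paths from (0,0) to (8,8) biject with Dyck paths of semilength 8, giving C_8. So A = C_8 = 1430.
A rooted plane tree on 7 nodes has 6 edges, and such trees are counted by C_6. So B = C_6 = 132.
A − B = 1430 − 132 = 1298.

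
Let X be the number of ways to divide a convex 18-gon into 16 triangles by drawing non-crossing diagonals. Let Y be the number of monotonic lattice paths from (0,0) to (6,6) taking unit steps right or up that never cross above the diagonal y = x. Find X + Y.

35357802

A convex 18-gon is triangulated into 16 triangles, and the number of such triangulations is the Catalan number C_{18−2} = C_16. So X = C_16 = 35357670.
Monotone paths in an n×n grid that stay weakly below the diagonal are counted by C_n; here n = 6. So Y = C_6 = 132.
X + Y = 35357670 + 132 = 35357802.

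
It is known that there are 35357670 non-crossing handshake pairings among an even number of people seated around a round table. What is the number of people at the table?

32

Non-crossing handshake pairings of 2n people are counted by C_n; 35357670 = C_16.
So n = 16, and there are 2n = 32 people.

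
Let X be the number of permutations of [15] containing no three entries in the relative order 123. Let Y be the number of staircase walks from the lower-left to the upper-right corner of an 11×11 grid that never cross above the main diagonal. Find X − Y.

9636059

Permutations of [n] avoiding any single length-3 pattern are counted by C_n; here n = 15. So X = C_15 = 9694845.
Sub-diagonal monotone paths from (0,0) to (11,11) biject with Dyck paths of semilength 11, giving C_11. So Y = C_11 = 58786.
X − Y = 9694845 − 58786 = 9636059.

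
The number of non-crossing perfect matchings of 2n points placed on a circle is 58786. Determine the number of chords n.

Non-crossing pairings of 2n points on a circle are counted by C_n; 58786 = C_11.

11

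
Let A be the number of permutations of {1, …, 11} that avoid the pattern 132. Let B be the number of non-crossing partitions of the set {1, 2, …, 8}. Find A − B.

57356

For any fixed pattern of length 3, the pattern-avoiding permutations of [11] number C_11. So A = C_11 = 58786.
Non-crossing partitions of an n-element set are counted by C_n; here n = 8. So B = C_8 = 1430.
A − B = 58786 − 1430 = 57356.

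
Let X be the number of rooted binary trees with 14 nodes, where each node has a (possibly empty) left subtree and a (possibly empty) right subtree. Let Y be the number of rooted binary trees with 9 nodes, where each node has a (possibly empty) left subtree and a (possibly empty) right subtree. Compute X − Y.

2669578

Binary trees (left/right distinguished) on n nodes are counted by C_n; here n = 14. So X = C_14 = 2674440.
There are C_n binary search tree shapes on n keys; with n = 9 that is C_9. So Y = C_9 = 4862.
X − Y = 2674440 − 4862 = 2669578.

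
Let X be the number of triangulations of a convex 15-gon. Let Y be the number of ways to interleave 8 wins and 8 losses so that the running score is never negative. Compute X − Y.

Triangulations of a convex m-gon are counted by C_{m−2}; with m = 15 this is C_13. So X = C_13 = 742900.
Ballot sequences with n votes each where one side never trails are Dyck words, counted by C_n; here n = 8. So Y = C_8 = 1430.
X − Y = 742900 − 1430 = 741470.

741470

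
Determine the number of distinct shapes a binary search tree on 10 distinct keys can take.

Rooted binary trees with 10 nodes (each child slot possibly empty) number C_10.
C_10 = 16796.

16796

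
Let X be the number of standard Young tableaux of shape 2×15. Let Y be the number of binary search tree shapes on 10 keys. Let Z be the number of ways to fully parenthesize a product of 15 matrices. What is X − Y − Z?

By the hook-length formula (or a Dyck-path bijection), SYT of shape 2×15 number C_15. So X = C_15 = 9694845.
Rooted binary trees with 10 nodes (each child slot possibly empty) number C_10. So Y = C_10 = 16796.
Parenthesizations of m factors correspond to full binary trees with m leaves, counted by C_{m−1}; m = 15 gives C_14. So Z = C_14 = 2674440.
X − Y − Z = 9694845 − 16796 − 2674440 = 7003609.

7003609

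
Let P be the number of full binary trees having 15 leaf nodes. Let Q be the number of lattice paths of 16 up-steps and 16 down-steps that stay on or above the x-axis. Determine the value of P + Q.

38032110

Full binary trees with 15 leaves have 15−1 = 14 internal nodes, so there are C_14 of them. So P = C_14 = 2674440.
Dyck paths of semilength n (length 2n) are counted by C_n; here n = 16. So Q = C_16 = 35357670.
P + Q = 2674440 + 35357670 = 38032110.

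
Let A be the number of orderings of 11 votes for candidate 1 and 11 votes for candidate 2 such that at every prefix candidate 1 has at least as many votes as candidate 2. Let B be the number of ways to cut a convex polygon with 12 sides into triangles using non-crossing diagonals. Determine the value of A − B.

41990

Ballot sequences with n votes each where one side never trails are Dyck words, counted by C_n; here n = 11. So A = C_11 = 58786.
The number of triangulations of a 12-gon is the Catalan number C_10 (index = sides − 2). So B = C_10 = 16796.
A − B = 58786 − 16796 = 41990.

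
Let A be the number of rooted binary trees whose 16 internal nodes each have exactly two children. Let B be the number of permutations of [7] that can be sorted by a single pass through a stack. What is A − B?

The number of full binary trees on 16 internal nodes is the Catalan number C_16. So A = C_16 = 35357670.
Stack-sortable permutations are exactly the 231-avoiding ones, counted by C_n; here n = 7. So B = C_7 = 429.
A − B = 35357670 − 429 = 35357241.

35357241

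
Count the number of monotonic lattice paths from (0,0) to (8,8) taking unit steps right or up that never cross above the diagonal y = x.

1430

Sub-diagonal monotone paths from (0,0) to (8,8) biject with Dyck paths of semilength 8, giving C_8.
C_8 = C(16,8)/9 = 12870/9 = 1430.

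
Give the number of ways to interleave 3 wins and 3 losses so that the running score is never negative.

5

Ballot sequences with n votes each where one side never trails are Dyck words, counted by C_n; here n = 3.
C_3 = 5.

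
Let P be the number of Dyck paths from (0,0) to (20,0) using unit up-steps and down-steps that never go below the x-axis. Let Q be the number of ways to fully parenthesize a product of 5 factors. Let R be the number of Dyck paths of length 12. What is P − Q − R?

16650

Dyck paths of semilength n (length 2n) are counted by C_n; here n = 10. So P = C_10 = 16796.
Bracketing 5 factors into binary products is counted by C_{5−1} = C_4. So Q = C_4 = 14.
Dyck paths of semilength n (length 2n) are counted by C_n; here n = 6. So R = C_6 = 132.
P − Q − R = 16796 − 14 − 132 = 16650.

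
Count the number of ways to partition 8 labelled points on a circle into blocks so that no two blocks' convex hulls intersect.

1430

Non-crossing partitions of an n-element set are counted by C_n; here n = 8.
C_8 = C(16,8)/9 = 12870/9 = 1430.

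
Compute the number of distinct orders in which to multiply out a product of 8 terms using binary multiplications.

429

Ways to associate a product of 8 factors correspond to binary trees on 8 leaves, so the count is C_7.
C_7 = C(14,7)/8 = 3432/8 = 429.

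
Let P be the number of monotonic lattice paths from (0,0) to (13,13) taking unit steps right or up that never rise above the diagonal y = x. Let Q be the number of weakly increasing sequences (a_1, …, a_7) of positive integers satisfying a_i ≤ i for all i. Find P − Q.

742471

Monotone paths in an n×n grid that stay weakly below the diagonal are counted by C_n; here n = 13. So P = C_13 = 742900.
Weakly increasing sequences with a_i ≤ i biject with Dyck paths of semilength 7, so there are C_7. So Q = C_7 = 429.
P − Q = 742900 − 429 = 742471.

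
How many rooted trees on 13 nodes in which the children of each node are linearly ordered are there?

A rooted plane tree on 13 nodes has 12 edges, and such trees are counted by C_12.
C_12 = 208012.

208012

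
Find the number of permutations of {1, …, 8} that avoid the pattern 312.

1430

Permutations of [n] avoiding any single length-3 pattern are counted by C_n; here n = 8.
C_8 = C(16,8)/9 = 12870/9 = 1430.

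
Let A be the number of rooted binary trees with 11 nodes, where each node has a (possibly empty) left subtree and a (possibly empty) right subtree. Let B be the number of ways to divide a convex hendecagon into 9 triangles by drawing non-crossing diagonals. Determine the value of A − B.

There are C_n binary search tree shapes on n keys; with n = 11 that is C_11. So A = C_11 = 58786.
The number of triangulations of an 11-gon is the Catalan number C_9 (index = sides − 2). So B = C_9 = 4862.
A − B = 58786 − 4862 = 53924.

53924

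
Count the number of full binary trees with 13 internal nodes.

Full binary trees with n internal nodes are counted by C_n; here n = 13.
C_13 = C(26,13)/14 = 10400600/14 = 742900.

742900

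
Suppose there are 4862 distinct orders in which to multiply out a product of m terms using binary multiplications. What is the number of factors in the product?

10

Parenthesizations of m factors are counted by C_{m−1}. Since C_9 = 4862, the index is 9.
So the index is 9, and the number of factors is 9 + 1 = 10.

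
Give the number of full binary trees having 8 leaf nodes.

Full binary trees with 8 leaves have 8−1 = 7 internal nodes, so there are C_7 of them.
C_7 = C(14,7)/8 = 3432/8 = 429.

429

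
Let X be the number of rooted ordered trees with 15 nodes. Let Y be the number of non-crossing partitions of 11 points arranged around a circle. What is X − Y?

2615654

A rooted plane tree on 15 nodes has 14 edges, and such trees are counted by C_14. So X = C_14 = 2674440.
Non-crossing partitions of an n-element set are counted by C_n; here n = 11. So Y = C_11 = 58786.
X − Y = 2674440 − 58786 = 2615654.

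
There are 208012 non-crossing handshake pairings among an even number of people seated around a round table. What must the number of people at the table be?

Non-crossing handshake pairings of 2n people are counted by C_n; 208012 = C_12.
So n = 12, and there are 2n = 24 people.

24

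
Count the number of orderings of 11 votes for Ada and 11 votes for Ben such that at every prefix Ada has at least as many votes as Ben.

Reading a vote for the leader as '(' and for the other as ')' turns such a sequence into a balanced string of 11 pairs, so the count is C_11.
C_11 = C(22,11)/12 = 705432/12 = 58786.

58786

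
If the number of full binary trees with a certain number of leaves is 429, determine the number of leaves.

Full binary trees with L leaves are counted by C_{L−1}; 429 = C_7.
So the index is 7, and the number of leaves is 7 + 1 = 8.

8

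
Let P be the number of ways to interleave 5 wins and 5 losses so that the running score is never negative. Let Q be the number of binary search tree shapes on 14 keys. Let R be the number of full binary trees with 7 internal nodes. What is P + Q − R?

Ballot sequences with n votes each where one side never trails are Dyck words, counted by C_n; here n = 5. So P = C_5 = 42.
There are C_n binary search tree shapes on n keys; with n = 14 that is C_14. So Q = C_14 = 2674440.
The number of full binary trees on 7 internal nodes is the Catalan number C_7. So R = C_7 = 429.
P + Q − R = 42 + 2674440 − 429 = 2674053.

2674053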